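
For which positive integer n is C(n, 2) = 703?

38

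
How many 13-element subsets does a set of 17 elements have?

2380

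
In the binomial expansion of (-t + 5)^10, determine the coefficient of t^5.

-787500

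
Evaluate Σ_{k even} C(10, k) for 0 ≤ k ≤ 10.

512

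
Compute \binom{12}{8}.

495

C(12,8) = C(12,4) by symmetry.
C(12,4) = (12·11·10·9) / 4! = 11880 / 24 = 495.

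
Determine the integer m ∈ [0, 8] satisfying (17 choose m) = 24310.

8

C(17,m) increases on 0 ≤ m ≤ 8. C(17,7) = 19448 and C(17,8) = 24310, so m = 8.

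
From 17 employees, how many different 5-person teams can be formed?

6188

This is C(17,5) = 6188.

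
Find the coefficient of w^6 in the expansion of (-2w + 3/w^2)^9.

6912

General term: C(9,j)·(-2w)^j·(3/w^2)^(9-j), with w-exponent 1j − 2(9−j) = 3j − 18.
Set 3j − 18 = 6: j = 8.
C(9,8) = 9; (-2)^8 = 256; 3^1 = 3.
Coefficient = 9 · 256 · 3 = 6912.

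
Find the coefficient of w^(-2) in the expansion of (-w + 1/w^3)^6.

15

General term: C(6,j)·(-w)^j·(1/w^3)^(6-j), with w-exponent 1j − 3(6−j) = 4j − 18.
Set 4j − 18 = -2: j = 4.
C(6,4) = 15; (-1)^4 = 1; 1^2 = 1.
Coefficient = 15 · 1 · 1 = 15.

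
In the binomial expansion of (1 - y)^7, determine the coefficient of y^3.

-35

The general term is C(7,j)·(1)^j·(-y)^(7-j); the y^3 term has j = 4.
C(7,4) = 35.
Coefficient = C(7,4) · (-1)^3 = 35 · (-1) = -35.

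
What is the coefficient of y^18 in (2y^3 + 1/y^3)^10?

11520

General term: C(10,j)·(2y^3)^j·(1/y^3)^(10-j), with y-exponent 3j − 3(10−j) = 6j − 30.
Set 6j − 30 = 18: j = 8.
C(10,8) = 45; 2^8 = 256; 1^2 = 1.
Coefficient = 45 · 256 · 1 = 11520.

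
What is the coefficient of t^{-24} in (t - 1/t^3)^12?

General term: C(12,j)·(t)^j·(-1/t^3)^(12-j), with t-exponent 1j − 3(12−j) = 4j − 36.
Set 4j − 36 = -24: j = 3.
C(12,3) = 220; 1^3 = 1; (-1)^9 = -1.
Coefficient = 220 · 1 · (-1) = -220.

-220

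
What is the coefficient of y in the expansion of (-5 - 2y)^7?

The general term is C(7,j)·(-5)^j·(-2y)^(7-j); the y^1 term has j = 6.
C(7,6) = 7.
Coefficient = C(7,6) · (-5)^6 · (-2)^1 = 7 · 15625 · (-2) = -218750.

-218750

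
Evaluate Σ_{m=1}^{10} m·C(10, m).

Differentiating (1+x)^10 and setting x=1: Σ m·C(10,m) = 10·2^9 = 5120.

5120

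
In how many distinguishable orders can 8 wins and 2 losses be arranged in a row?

Choose positions for the wins: C(10,8) = 45.

45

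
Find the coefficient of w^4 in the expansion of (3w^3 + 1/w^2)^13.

1250964

General term: C(13,j)·(3w^3)^j·(1/w^2)^(13-j), with w-exponent 3j − 2(13−j) = 5j − 26.
Set 5j − 26 = 4: j = 6.
C(13,6) = 1716; 3^6 = 729; 1^7 = 1.
Coefficient = 1716 · 729 · 1 = 1250964.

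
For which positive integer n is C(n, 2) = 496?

32

n(n−1)/2 = 496 ⇒ n(n−1) = 992. Since 32·31 = 992, n = 32.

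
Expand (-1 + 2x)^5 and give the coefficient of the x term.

10

The general term is C(5,j)·(-1)^j·(2x)^(5-j); the x^1 term has j = 4.
C(5,4) = 5.
Coefficient = C(5,4) · 2^1 = 5 · 2 = 10.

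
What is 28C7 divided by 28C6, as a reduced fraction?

22/7

C(n,k+1)/C(n,k) = (n−k)/(k+1) = (28−6)/(6+1) = 22/7.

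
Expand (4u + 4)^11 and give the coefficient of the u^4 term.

The general term is C(11,j)·(4u)^j·(4)^(11-j); the u^4 term has j = 4.
C(11,4) = 330.
Coefficient = C(11,4) · 4^4 · 4^7 = 330 · 256 · 16384 = 1384120320.

1384120320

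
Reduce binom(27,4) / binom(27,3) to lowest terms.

C(n,k+1)/C(n,k) = (n−k)/(k+1) = (27−3)/(3+1) = 24/4 = 6.

6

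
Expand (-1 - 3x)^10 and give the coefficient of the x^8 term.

The general term is C(10,j)·(-1)^j·(-3x)^(10-j); the x^8 term has j = 2.
C(10,2) = 45.
Coefficient = C(10,2) · (-3)^8 = 45 · 6561 = 295245.

295245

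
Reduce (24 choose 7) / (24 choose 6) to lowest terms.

C(n,k+1)/C(n,k) = (n−k)/(k+1) = (24−6)/(6+1) = 18/7.

18/7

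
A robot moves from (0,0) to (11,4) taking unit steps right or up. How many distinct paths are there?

Each path is a sequence of 15 steps with 11 rights: C(15,11) = 1365.

1365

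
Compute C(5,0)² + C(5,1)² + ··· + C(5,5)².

Σ C(5,r)² is the coefficient of x^5 in (1+x)^5(1+x)^5 = (1+x)^10, i.e. C(10,5) = 252.

252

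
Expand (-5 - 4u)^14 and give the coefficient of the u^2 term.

The general term is C(14,j)·(-5)^j·(-4u)^(14-j); the u^2 term has j = 12.
C(14,12) = 91.
Coefficient = C(14,12) · (-5)^12 · (-4)^2 = 91 · 244140625 · 16 = 355468750000.

355468750000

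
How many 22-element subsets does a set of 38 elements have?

C(38,22) = C(38,16) by symmetry.
C(38,16) = (38·37·36·35·34·33·32·31·30·29·28·27·26·25·24·23) / 16! = 465322312113382563840000 / 20922789888000 = 22239974430.

22239974430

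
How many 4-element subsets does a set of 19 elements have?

3876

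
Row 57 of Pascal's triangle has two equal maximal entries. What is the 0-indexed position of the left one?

28

For odd n = 57, C(57,i) peaks at i = (n−1)/2 and (n+1)/2; the smaller is 28.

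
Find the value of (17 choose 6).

C(17,6) = (17·16·15·14·13·12) / 6! = 8910720 / 720 = 12376.

12376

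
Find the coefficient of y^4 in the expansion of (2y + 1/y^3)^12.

67584

General term: C(12,j)·(2y)^j·(1/y^3)^(12-j), with y-exponent 1j − 3(12−j) = 4j − 36.
Set 4j − 36 = 4: j = 10.
C(12,10) = 66; 2^10 = 1024; 1^2 = 1.
Coefficient = 66 · 1024 · 1 = 67584.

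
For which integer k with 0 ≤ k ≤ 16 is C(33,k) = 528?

2

C(33,k) increases on 0 ≤ k ≤ 16. C(33,1) = 33 and C(33,2) = 528, so k = 2.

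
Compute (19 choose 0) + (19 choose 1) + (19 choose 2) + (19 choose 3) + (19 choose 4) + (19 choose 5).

16664

1 + 19 + 171 + 969 + 3876 + 11628 = 16664.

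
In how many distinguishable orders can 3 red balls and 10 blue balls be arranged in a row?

Choose positions for the red balls: C(13,3) = 286.

286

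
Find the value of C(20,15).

15504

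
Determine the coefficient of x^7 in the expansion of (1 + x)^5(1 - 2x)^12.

11528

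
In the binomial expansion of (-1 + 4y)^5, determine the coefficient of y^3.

The general term is C(5,j)·(-1)^j·(4y)^(5-j); the y^3 term has j = 2.
C(5,2) = 10.
Coefficient = C(5,2) · 4^3 = 10 · 64 = 640.

640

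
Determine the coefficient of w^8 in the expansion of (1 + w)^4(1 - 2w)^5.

-48

Coefficient of w^8 = Σ_{j} C(4,j)·1^j·C(5,8-j)·(-2)^(8-j) for j from 3 to 4.
= (-128) + 80 = -48.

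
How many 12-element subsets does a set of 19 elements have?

50388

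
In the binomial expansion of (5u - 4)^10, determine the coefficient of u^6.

840000000

The general term is C(10,j)·(5u)^j·(-4)^(10-j); the u^6 term has j = 6.
C(10,6) = 210.
Coefficient = C(10,6) · 5^6 · (-4)^4 = 210 · 15625 · 256 = 840000000.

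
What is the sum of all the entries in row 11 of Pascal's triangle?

2048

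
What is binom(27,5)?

C(27,5) = (27·26·25·24·23) / 5! = 9687600 / 120 = 80730.

80730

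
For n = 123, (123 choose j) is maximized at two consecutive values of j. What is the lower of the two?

61

For odd n = 123, C(123,j) peaks at j = (n−1)/2 and (n+1)/2; the lower is 61.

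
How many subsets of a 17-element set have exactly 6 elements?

Choose the 6 positions: C(17,6) = 12376.

12376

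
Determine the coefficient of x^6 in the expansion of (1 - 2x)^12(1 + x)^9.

Coefficient of x^6 = Σ_{j} C(12,j)·(-2)^j·C(9,6-j)·1^(6-j) for j from 0 to 6.
= 84 + (-3024) + 33264 + (-147840) + 285120 + (-228096) + 59136 = -1356.

-1356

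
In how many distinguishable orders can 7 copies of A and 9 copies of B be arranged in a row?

Choose positions for the A's: C(16,7) = 11440.

11440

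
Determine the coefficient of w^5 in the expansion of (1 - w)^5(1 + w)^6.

Coefficient of w^5 = Σ_{j} C(5,j)·(-1)^j·C(6,5-j)·1^(5-j) for j from 0 to 5.
= 6 + (-75) + 200 + (-150) + 30 + (-1) = 10.

10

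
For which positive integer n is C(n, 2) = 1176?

n(n−1)/2 = 1176 ⇒ n(n−1) = 2352. Since 49·48 = 2352, n = 49.

49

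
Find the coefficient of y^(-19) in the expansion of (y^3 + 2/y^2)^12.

General term: C(12,j)·(y^3)^j·(2/y^2)^(12-j), with y-exponent 3j − 2(12−j) = 5j − 24.
Set 5j − 24 = -19: j = 1.
C(12,1) = 12; 1^1 = 1; 2^11 = 2048.
Coefficient = 12 · 1 · 2048 = 24576.

24576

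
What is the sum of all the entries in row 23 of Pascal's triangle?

The entries of row 23 sum to 2^23 = 8388608.

8388608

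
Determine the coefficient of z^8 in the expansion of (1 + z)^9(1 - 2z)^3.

Coefficient of z^8 = Σ_{j} C(9,j)·1^j·C(3,8-j)·(-2)^(8-j) for j from 5 to 8.
= (-1008) + 1008 + (-216) + 9 = -207.

-207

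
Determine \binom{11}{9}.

55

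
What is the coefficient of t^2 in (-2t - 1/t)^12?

General term: C(12,j)·(-2t)^j·(-1/t)^(12-j), with t-exponent 1j − 1(12−j) = 2j − 12.
Set 2j − 12 = 2: j = 7.
C(12,7) = 792; (-2)^7 = -128; (-1)^5 = -1.
Coefficient = 792 · (-128) · (-1) = 101376.

101376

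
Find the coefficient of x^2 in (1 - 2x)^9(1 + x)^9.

18

Coefficient of x^2 = Σ_{j} C(9,j)·(-2)^j·C(9,2-j)·1^(2-j) for j from 0 to 2.
= 36 + (-162) + 144 = 18.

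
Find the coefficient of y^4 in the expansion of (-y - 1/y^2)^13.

-286

General term: C(13,j)·(-y)^j·(-1/y^2)^(13-j), with y-exponent 1j − 2(13−j) = 3j − 26.
Set 3j − 26 = 4: j = 10.
C(13,10) = 286; (-1)^10 = 1; (-1)^3 = -1.
Coefficient = 286 · 1 · (-1) = -286.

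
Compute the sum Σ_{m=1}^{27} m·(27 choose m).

1811939328

Since m·C(27,m) = 27·C(26,m−1), the sum is 27·2^26 = 27·67108864 = 1811939328.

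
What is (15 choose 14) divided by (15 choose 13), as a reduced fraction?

1/7

C(n,k+1)/C(n,k) = (n−k)/(k+1) = (15−13)/(13+1) = 2/14 = 1/7.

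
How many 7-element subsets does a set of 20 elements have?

77520

C(20,7) = (20·19·18·17·16·15·14) / 7! = 390700800 / 5040 = 77520.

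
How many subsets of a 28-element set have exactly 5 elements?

98280

Choose the 5 positions: C(28,5) = 98280.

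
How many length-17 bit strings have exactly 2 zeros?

136

Choose the 2 positions: C(17,2) = 136.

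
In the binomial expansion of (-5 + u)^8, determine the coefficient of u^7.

-40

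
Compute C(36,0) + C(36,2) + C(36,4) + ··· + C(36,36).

34359738368

Even-r terms of row 36 sum to 2^35 = 34359738368.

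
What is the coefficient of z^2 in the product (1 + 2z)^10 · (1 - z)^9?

36

Coefficient of z^2 = Σ_{j} C(10,j)·2^j·C(9,2-j)·(-1)^(2-j) for j from 0 to 2.
= 36 + (-180) + 180 = 36.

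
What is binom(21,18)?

1330

C(21,18) = C(21,3) by symmetry.
C(21,3) = (21·20·19) / 3! = 7980 / 6 = 1330.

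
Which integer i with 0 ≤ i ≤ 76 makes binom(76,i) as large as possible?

C(76,i) is maximized at i = 76/2 = 38.

38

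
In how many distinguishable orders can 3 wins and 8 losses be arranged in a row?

165

Choose positions for the wins: C(11,3) = 165.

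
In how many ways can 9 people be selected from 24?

This is C(24,9) = 1307504.

1307504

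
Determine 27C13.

C(27,13) = (27·26·25·24·23·22·21·20·19·18·17·16·15) / 13! = 124903451312640000 / 6227020800 = 20058300.

20058300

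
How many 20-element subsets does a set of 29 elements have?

C(29,20) = C(29,9) by symmetry.
C(29,9) = (29·28·27·26·25·24·23·22·21) / 9! = 3634245014400 / 362880 = 10015005.

10015005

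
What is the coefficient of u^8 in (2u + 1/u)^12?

67584

General term: C(12,j)·(2u)^j·(1/u)^(12-j), with u-exponent 1j − 1(12−j) = 2j − 12.
Set 2j − 12 = 8: j = 10.
C(12,10) = 66; 2^10 = 1024; 1^2 = 1.
Coefficient = 66 · 1024 · 1 = 67584.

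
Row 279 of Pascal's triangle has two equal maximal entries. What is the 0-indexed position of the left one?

For odd n = 279, C(279,m) peaks at m = (n−1)/2 and (n+1)/2; the smaller is 139.

139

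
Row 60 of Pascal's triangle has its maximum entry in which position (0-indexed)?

C(60,j) is maximized at j = 60/2 = 30.

30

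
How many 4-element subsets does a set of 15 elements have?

C(15,4) = (15·14·13·12) / 4! = 32760 / 24 = 1365.

1365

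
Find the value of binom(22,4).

C(22,4) = (22·21·20·19) / 4! = 175560 / 24 = 7315.

7315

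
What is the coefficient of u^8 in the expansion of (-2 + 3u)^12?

The general term is C(12,j)·(-2)^j·(3u)^(12-j); the u^8 term has j = 4.
C(12,4) = 495.
Coefficient = C(12,4) · (-2)^4 · 3^8 = 495 · 16 · 6561 = 51963120.

51963120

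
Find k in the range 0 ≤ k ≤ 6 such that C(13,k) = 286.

C(13,k) increases on 0 ≤ k ≤ 6. C(13,2) = 78 and C(13,3) = 286, so k = 3.

3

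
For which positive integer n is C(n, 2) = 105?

n(n−1)/2 = 105 ⇒ n(n−1) = 210. Since 15·14 = 210, n = 15.

15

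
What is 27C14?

20058300

C(27,14) = C(27,13) by symmetry.
C(27,13) = (27·26·25·24·23·22·21·20·19·18·17·16·15) / 13! = 124903451312640000 / 6227020800 = 20058300.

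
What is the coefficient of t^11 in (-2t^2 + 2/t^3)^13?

General term: C(13,j)·(-2t^2)^j·(2/t^3)^(13-j), with t-exponent 2j − 3(13−j) = 5j − 39.
Set 5j − 39 = 11: j = 10.
C(13,10) = 286; (-2)^10 = 1024; 2^3 = 8.
Coefficient = 286 · 1024 · 8 = 2342912.

2342912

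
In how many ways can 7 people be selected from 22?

This is C(22,7) = 170544.

170544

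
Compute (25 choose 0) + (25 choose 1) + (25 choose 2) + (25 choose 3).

1 + 25 + 300 + 2300 = 2626.

2626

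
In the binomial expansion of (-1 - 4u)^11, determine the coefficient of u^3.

The general term is C(11,j)·(-1)^j·(-4u)^(11-j); the u^3 term has j = 8.
C(11,8) = 165.
Coefficient = C(11,8) · (-4)^3 = 165 · (-64) = -10560.

-10560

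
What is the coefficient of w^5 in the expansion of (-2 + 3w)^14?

The general term is C(14,j)·(-2)^j·(3w)^(14-j); the w^5 term has j = 9.
C(14,9) = 2002.
Coefficient = C(14,9) · (-2)^9 · 3^5 = 2002 · (-512) · 243 = -249080832.

-249080832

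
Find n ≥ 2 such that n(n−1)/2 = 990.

n(n−1)/2 = 990 ⇒ n(n−1) = 1980. Since 45·44 = 1980, n = 45.

45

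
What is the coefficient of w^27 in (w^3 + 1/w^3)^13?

78

General term: C(13,j)·(w^3)^j·(1/w^3)^(13-j), with w-exponent 3j − 3(13−j) = 6j − 39.
Set 6j − 39 = 27: j = 11.
C(13,11) = 78; 1^11 = 1; 1^2 = 1.
Coefficient = 78 · 1 · 1 = 78.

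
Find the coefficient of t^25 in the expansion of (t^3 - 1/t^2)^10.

-10

General term: C(10,j)·(t^3)^j·(-1/t^2)^(10-j), with t-exponent 3j − 2(10−j) = 5j − 20.
Set 5j − 20 = 25: j = 9.
C(10,9) = 10; 1^9 = 1; (-1)^1 = -1.
Coefficient = 10 · 1 · (-1) = -10.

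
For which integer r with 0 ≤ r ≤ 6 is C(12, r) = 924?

C(12,r) increases on 0 ≤ r ≤ 6. C(12,5) = 792 and C(12,6) = 924, so r = 6.

6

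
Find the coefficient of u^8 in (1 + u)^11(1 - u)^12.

330

Coefficient of u^8 = Σ_{j} C(11,j)·1^j·C(12,8-j)·(-1)^(8-j) for j from 0 to 8.
= 495 + (-8712) + 50820 + (-130680) + 163350 + (-101640) + 30492 + (-3960) + 165 = 330.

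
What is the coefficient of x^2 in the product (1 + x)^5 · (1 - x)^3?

Coefficient of x^2 = Σ_{j} C(5,j)·1^j·C(3,2-j)·(-1)^(2-j) for j from 0 to 2.
= 3 + (-15) + 10 = -2.

-2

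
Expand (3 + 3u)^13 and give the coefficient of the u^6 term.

The general term is C(13,j)·(3)^j·(3u)^(13-j); the u^6 term has j = 7.
C(13,7) = 1716.
Coefficient = C(13,7) · 3^7 · 3^6 = 1716 · 2187 · 729 = 2735858268.

2735858268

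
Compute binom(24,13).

C(24,13) = C(24,11) by symmetry.
C(24,11) = (24·23·22·21·20·19·18·17·16·15·14) / 11! = 99638080819200 / 39916800 = 2496144.

2496144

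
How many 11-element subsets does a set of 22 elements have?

C(22,11) = (22·21·20·19·18·17·16·15·14·13·12) / 11! = 28158588057600 / 39916800 = 705432.

705432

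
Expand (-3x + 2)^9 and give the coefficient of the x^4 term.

The general term is C(9,j)·(-3x)^j·(2)^(9-j); the x^4 term has j = 4.
C(9,4) = 126.
Coefficient = C(9,4) · (-3)^4 · 2^5 = 126 · 81 · 32 = 326592.

326592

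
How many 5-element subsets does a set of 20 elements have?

15504

C(20,5) = (20·19·18·17·16) / 5! = 1860480 / 120 = 15504.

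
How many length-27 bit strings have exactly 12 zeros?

17383860

Choose the 12 positions: C(27,12) = 17383860.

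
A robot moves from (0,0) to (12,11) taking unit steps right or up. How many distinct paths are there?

1352078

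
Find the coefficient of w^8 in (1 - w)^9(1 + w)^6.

-45

Coefficient of w^8 = Σ_{j} C(9,j)·(-1)^j·C(6,8-j)·1^(8-j) for j from 2 to 8.
= 36 + (-504) + 1890 + (-2520) + 1260 + (-216) + 9 = -45.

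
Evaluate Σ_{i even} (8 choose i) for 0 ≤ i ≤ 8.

128

Even-i terms of row 8 sum to 2^7 = 128.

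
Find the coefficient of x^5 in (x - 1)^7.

The general term is C(7,j)·(x)^j·(-1)^(7-j); the x^5 term has j = 5.
C(7,5) = 21.
Coefficient = C(7,5) = 21.

21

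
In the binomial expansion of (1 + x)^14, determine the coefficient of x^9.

The general term is C(14,j)·(1)^j·(x)^(14-j); the x^9 term has j = 5.
C(14,5) = 2002.
Coefficient = C(14,5) = 2002.

2002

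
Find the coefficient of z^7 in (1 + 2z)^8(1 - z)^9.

-1028

Coefficient of z^7 = Σ_{j} C(8,j)·2^j·C(9,7-j)·(-1)^(7-j) for j from 0 to 7.
= (-36) + 1344 + (-14112) + 56448 + (-94080) + 64512 + (-16128) + 1024 = -1028.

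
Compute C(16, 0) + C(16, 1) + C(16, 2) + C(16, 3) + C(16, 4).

2517

1 + 16 + 120 + 560 + 1820 = 2517.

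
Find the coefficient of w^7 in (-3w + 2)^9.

-314928

The general term is C(9,j)·(-3w)^j·(2)^(9-j); the w^7 term has j = 7.
C(9,7) = 36.
Coefficient = C(9,7) · (-3)^7 · 2^2 = 36 · (-2187) · 4 = -314928.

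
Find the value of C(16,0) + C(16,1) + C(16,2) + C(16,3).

1 + 16 + 120 + 560 = 697.

697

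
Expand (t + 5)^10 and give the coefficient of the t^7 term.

15000

The general term is C(10,j)·(t)^j·(5)^(10-j); the t^7 term has j = 7.
C(10,7) = 120.
Coefficient = C(10,7) · 5^3 = 120 · 125 = 15000.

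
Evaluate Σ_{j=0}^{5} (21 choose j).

27896

1 + 21 + 210 + 1330 + 5985 + 20349 = 27896.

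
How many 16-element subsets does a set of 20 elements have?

C(20,16) = C(20,4) by symmetry.
C(20,4) = (20·19·18·17) / 4! = 116280 / 24 = 4845.

4845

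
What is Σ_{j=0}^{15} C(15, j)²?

By Vandermonde's identity, Σ C(15,j)² = C(30,15) = 155117520.

155117520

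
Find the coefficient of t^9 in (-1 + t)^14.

The general term is C(14,j)·(-1)^j·(t)^(14-j); the t^9 term has j = 5.
C(14,5) = 2002.
Coefficient = C(14,5) · (-1)^5 = 2002 · (-1) = -2002.

-2002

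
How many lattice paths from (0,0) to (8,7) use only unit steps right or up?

Each path is a sequence of 15 steps with 8 rights: C(15,8) = 6435.

6435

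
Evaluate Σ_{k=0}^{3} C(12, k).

299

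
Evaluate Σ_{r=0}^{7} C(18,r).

63004

1 + 18 + 153 + 816 + 3060 + 8568 + 18564 + 31824 = 63004.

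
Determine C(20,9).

167960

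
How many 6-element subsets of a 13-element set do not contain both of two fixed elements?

All 6-subsets: C(13,6) = 1716. Those containing both fixed elements: C(11,4) = 330.
1716 − 330 = 1386.

1386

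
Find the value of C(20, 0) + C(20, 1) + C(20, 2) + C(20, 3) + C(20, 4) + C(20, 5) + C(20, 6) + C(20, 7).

137980

1 + 20 + 190 + 1140 + 4845 + 15504 + 38760 + 77520 = 137980.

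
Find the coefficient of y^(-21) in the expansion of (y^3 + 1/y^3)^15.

General term: C(15,j)·(y^3)^j·(1/y^3)^(15-j), with y-exponent 3j − 3(15−j) = 6j − 45.
Set 6j − 45 = -21: j = 4.
C(15,4) = 1365; 1^4 = 1; 1^11 = 1.
Coefficient = 1365 · 1 · 1 = 1365.

1365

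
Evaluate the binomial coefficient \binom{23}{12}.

1352078

C(23,12) = C(23,11) by symmetry.
C(23,11) = (23·22·21·20·19·18·17·16·15·14·13) / 11! = 53970627110400 / 39916800 = 1352078.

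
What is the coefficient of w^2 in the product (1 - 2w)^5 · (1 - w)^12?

Coefficient of w^2 = Σ_{j} C(5,j)·(-2)^j·C(12,2-j)·(-1)^(2-j) for j from 0 to 2.
= 66 + 120 + 40 = 226.

226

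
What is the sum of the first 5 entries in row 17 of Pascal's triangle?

1 + 17 + 136 + 680 + 2380 = 3214.

3214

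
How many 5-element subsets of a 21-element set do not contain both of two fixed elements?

19380

All 5-subsets: C(21,5) = 20349. Those containing both fixed elements: C(19,3) = 969.
20349 − 969 = 19380.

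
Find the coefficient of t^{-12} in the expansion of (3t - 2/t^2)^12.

10264320

General term: C(12,j)·(3t)^j·(-2/t^2)^(12-j), with t-exponent 1j − 2(12−j) = 3j − 24.
Set 3j − 24 = -12: j = 4.
C(12,4) = 495; 3^4 = 81; (-2)^8 = 256.
Coefficient = 495 · 81 · 256 = 10264320.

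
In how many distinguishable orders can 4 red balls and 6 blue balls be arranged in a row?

Choose positions for the red balls: C(10,4) = 210.

210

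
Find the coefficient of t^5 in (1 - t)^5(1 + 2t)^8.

-369

Coefficient of t^5 = Σ_{j} C(5,j)·(-1)^j·C(8,5-j)·2^(5-j) for j from 0 to 5.
= 1792 + (-5600) + 4480 + (-1120) + 80 + (-1) = -369.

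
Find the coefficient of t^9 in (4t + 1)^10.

The general term is C(10,j)·(4t)^j·(1)^(10-j); the t^9 term has j = 9.
C(10,9) = 10.
Coefficient = C(10,9) · 4^9 = 10 · 262144 = 2621440.

2621440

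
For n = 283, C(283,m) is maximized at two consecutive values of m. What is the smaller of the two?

141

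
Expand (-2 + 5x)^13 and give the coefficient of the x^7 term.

8580000000

The general term is C(13,j)·(-2)^j·(5x)^(13-j); the x^7 term has j = 6.
C(13,6) = 1716.
Coefficient = C(13,6) · (-2)^6 · 5^7 = 1716 · 64 · 78125 = 8580000000.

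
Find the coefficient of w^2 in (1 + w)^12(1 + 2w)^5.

226

Coefficient of w^2 = Σ_{j} C(12,j)·1^j·C(5,2-j)·2^(2-j) for j from 0 to 2.
= 40 + 120 + 66 = 226.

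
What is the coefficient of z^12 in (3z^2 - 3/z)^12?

263063295

General term: C(12,j)·(3z^2)^j·(-3/z)^(12-j), with z-exponent 2j − 1(12−j) = 3j − 12.
Set 3j − 12 = 12: j = 8.
C(12,8) = 495; 3^8 = 6561; (-3)^4 = 81.
Coefficient = 495 · 6561 · 81 = 263063295.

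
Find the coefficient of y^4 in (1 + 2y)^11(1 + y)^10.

31230

Coefficient of y^4 = Σ_{j} C(11,j)·2^j·C(10,4-j)·1^(4-j) for j from 0 to 4.
= 210 + 2640 + 9900 + 13200 + 5280 = 31230.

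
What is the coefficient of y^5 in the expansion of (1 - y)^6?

The general term is C(6,j)·(1)^j·(-y)^(6-j); the y^5 term has j = 1.
C(6,1) = 6.
Coefficient = C(6,1) · (-1)^5 = 6 · (-1) = -6.

-6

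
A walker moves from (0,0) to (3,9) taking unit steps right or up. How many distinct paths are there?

220

Each path is a sequence of 12 steps with 3 rights: C(12,3) = 220.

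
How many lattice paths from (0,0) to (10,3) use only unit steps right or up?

286

Each path is a sequence of 13 steps with 10 rights: C(13,10) = 286.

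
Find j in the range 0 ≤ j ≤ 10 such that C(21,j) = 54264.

C(21,j) increases on 0 ≤ j ≤ 10. C(21,5) = 20349 and C(21,6) = 54264, so j = 6.

6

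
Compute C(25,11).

4457400

C(25,11) = (25·24·23·22·21·20·19·18·17·16·15) / 11! = 177925144320000 / 39916800 = 4457400.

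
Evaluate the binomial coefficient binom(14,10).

1001

C(14,10) = C(14,4) by symmetry.
C(14,4) = (14·13·12·11) / 4! = 24024 / 24 = 1001.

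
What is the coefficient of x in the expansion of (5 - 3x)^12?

-1757812500

The general term is C(12,j)·(5)^j·(-3x)^(12-j); the x^1 term has j = 11.
C(12,11) = 12.
Coefficient = C(12,11) · 5^11 · (-3)^1 = 12 · 48828125 · (-3) = -1757812500.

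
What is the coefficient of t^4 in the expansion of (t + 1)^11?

330

The general term is C(11,j)·(t)^j·(1)^(11-j); the t^4 term has j = 4.
C(11,4) = 330.
Coefficient = C(11,4) = 330.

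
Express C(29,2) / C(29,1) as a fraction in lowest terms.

C(n,k+1)/C(n,k) = (n−k)/(k+1) = (29−1)/(1+1) = 28/2 = 14.

14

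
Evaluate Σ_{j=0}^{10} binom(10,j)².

184756

Σ C(10,j)² is the coefficient of x^10 in (1+x)^10(1+x)^10 = (1+x)^20, i.e. C(20,10) = 184756.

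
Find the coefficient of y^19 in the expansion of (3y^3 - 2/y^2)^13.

General term: C(13,j)·(3y^3)^j·(-2/y^2)^(13-j), with y-exponent 3j − 2(13−j) = 5j − 26.
Set 5j − 26 = 19: j = 9.
C(13,9) = 715; 3^9 = 19683; (-2)^4 = 16.
Coefficient = 715 · 19683 · 16 = 225173520.

225173520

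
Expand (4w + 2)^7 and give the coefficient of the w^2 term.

10752

The general term is C(7,j)·(4w)^j·(2)^(7-j); the w^2 term has j = 2.
C(7,2) = 21.
Coefficient = C(7,2) · 4^2 · 2^5 = 21 · 16 · 32 = 10752.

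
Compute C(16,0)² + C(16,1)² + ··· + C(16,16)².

By Vandermonde's identity, Σ C(16,i)² = C(32,16) = 601080390.

601080390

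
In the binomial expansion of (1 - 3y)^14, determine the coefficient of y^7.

The general term is C(14,j)·(1)^j·(-3y)^(14-j); the y^7 term has j = 7.
C(14,7) = 3432.
Coefficient = C(14,7) · (-3)^7 = 3432 · (-2187) = -7505784.

-7505784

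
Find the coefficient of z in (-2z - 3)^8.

34992

The general term is C(8,j)·(-2z)^j·(-3)^(8-j); the z^1 term has j = 1.
C(8,1) = 8.
Coefficient = C(8,1) · (-2)^1 · (-3)^7 = 8 · (-2) · (-2187) = 34992.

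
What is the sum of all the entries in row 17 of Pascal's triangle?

The entries of row 17 sum to 2^17 = 131072.

131072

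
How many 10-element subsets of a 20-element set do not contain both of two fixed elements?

140998

All 10-subsets: C(20,10) = 184756. Those containing both fixed elements: C(18,8) = 43758.
184756 − 43758 = 140998.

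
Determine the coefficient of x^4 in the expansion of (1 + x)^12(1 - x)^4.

-36

Coefficient of x^4 = Σ_{j} C(12,j)·1^j·C(4,4-j)·(-1)^(4-j) for j from 0 to 4.
= 1 + (-48) + 396 + (-880) + 495 = -36.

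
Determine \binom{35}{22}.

1476337800

C(35,22) = C(35,13) by symmetry.
C(35,13) = (35·34·33·32·31·30·29·28·27·26·25·24·23) / 13! = 9193186188426240000 / 6227020800 = 1476337800.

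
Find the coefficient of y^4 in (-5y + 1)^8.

The general term is C(8,j)·(-5y)^j·(1)^(8-j); the y^4 term has j = 4.
C(8,4) = 70.
Coefficient = C(8,4) · (-5)^4 = 70 · 625 = 43750.

43750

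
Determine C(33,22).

193536720

C(33,22) = C(33,11) by symmetry.
C(33,11) = (33·32·31·30·29·28·27·26·25·24·23) / 11! = 7725366544896000 / 39916800 = 193536720.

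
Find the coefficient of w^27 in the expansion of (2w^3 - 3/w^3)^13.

1437696

General term: C(13,j)·(2w^3)^j·(-3/w^3)^(13-j), with w-exponent 3j − 3(13−j) = 6j − 39.
Set 6j − 39 = 27: j = 11.
C(13,11) = 78; 2^11 = 2048; (-3)^2 = 9.
Coefficient = 78 · 2048 · 9 = 1437696.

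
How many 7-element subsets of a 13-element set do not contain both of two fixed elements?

1254

All 7-subsets: C(13,7) = 1716. Those containing both fixed elements: C(11,5) = 462.
1716 − 462 = 1254.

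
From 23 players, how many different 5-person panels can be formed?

33649

This is C(23,5) = 33649.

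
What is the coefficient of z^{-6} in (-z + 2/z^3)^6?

General term: C(6,j)·(-z)^j·(2/z^3)^(6-j), with z-exponent 1j − 3(6−j) = 4j − 18.
Set 4j − 18 = -6: j = 3.
C(6,3) = 20; (-1)^3 = -1; 2^3 = 8.
Coefficient = 20 · (-1) · 8 = -160.

-160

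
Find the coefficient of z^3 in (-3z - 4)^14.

41221619712

The general term is C(14,j)·(-3z)^j·(-4)^(14-j); the z^3 term has j = 3.
C(14,3) = 364.
Coefficient = C(14,3) · (-3)^3 · (-4)^11 = 364 · (-27) · (-4194304) = 41221619712.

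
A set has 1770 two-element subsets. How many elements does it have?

60

n(n−1)/2 = 1770 ⇒ n(n−1) = 3540. Since 60·59 = 3540, n = 60.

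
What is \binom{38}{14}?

C(38,14) = (38·37·36·35·34·33·32·31·30·29·28·27·26·25) / 14! = 842975203103953920000 / 87178291200 = 9669554100.

9669554100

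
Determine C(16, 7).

11440

C(16,7) = (16·15·14·13·12·11·10) / 7! = 57657600 / 5040 = 11440.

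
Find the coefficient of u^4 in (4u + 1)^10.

53760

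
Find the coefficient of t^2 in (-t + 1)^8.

The general term is C(8,j)·(-t)^j·(1)^(8-j); the t^2 term has j = 2.
C(8,2) = 28.
Coefficient = C(8,2) = 28.

28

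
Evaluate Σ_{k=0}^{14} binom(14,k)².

40116600

By Vandermonde's identity, Σ C(14,k)² = C(28,14) = 40116600.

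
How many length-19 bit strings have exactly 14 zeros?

Choose the 14 positions: C(19,14) = 11628.

11628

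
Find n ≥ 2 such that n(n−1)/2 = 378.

28

n(n−1)/2 = 378 ⇒ n(n−1) = 756. Since 28·27 = 756, n = 28.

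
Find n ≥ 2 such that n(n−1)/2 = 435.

n(n−1)/2 = 435 ⇒ n(n−1) = 870. Since 30·29 = 870, n = 30.

30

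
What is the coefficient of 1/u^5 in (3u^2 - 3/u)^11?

-9743085

General term: C(11,j)·(3u^2)^j·(-3/u)^(11-j), with u-exponent 2j − 1(11−j) = 3j − 11.
Set 3j − 11 = -5: j = 2.
C(11,2) = 55; 3^2 = 9; (-3)^9 = -19683.
Coefficient = 55 · 9 · (-19683) = -9743085.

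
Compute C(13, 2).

78

C(13,2) = (13·12) / 2! = 156 / 2 = 78.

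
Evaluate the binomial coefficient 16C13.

C(16,13) = C(16,3) by symmetry.
C(16,3) = (16·15·14) / 3! = 3360 / 6 = 560.

560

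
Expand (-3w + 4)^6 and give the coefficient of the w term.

The general term is C(6,j)·(-3w)^j·(4)^(6-j); the w^1 term has j = 1.
C(6,1) = 6.
Coefficient = C(6,1) · (-3)^1 · 4^5 = 6 · (-3) · 1024 = -18432.

-18432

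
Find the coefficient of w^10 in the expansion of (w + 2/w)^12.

24

General term: C(12,j)·(w)^j·(2/w)^(12-j), with w-exponent 1j − 1(12−j) = 2j − 12.
Set 2j − 12 = 10: j = 11.
C(12,11) = 12; 1^11 = 1; 2^1 = 2.
Coefficient = 12 · 1 · 2 = 24.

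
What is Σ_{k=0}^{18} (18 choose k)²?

Σ C(18,k)² is the coefficient of x^18 in (1+x)^18(1+x)^18 = (1+x)^36, i.e. C(36,18) = 9075135300.

9075135300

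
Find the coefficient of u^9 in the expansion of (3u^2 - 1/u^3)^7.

-5103

General term: C(7,j)·(3u^2)^j·(-1/u^3)^(7-j), with u-exponent 2j − 3(7−j) = 5j − 21.
Set 5j − 21 = 9: j = 6.
C(7,6) = 7; 3^6 = 729; (-1)^1 = -1.
Coefficient = 7 · 729 · (-1) = -5103.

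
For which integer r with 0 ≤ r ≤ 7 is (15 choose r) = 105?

2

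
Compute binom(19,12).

50388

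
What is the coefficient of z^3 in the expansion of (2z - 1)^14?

The general term is C(14,j)·(2z)^j·(-1)^(14-j); the z^3 term has j = 3.
C(14,3) = 364.
Coefficient = C(14,3) · 2^3 · (-1)^11 = 364 · 8 · (-1) = -2912.

-2912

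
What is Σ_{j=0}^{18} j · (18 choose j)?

Differentiating (1+x)^18 and setting x=1: Σ j·C(18,j) = 18·2^17 = 2359296.

2359296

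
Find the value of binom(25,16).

2042975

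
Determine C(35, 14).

C(35,14) = (35·34·33·32·31·30·29·28·27·26·25·24·23·22) / 14! = 202250096145377280000 / 87178291200 = 2319959400.

2319959400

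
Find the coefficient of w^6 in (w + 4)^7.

The general term is C(7,j)·(w)^j·(4)^(7-j); the w^6 term has j = 6.
C(7,6) = 7.
Coefficient = C(7,6) · 4^1 = 7 · 4 = 28.

28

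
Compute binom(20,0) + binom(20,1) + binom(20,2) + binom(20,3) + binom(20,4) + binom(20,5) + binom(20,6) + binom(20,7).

1 + 20 + 190 + 1140 + 4845 + 15504 + 38760 + 77520 = 137980.

137980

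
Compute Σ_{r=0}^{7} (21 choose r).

198440

1 + 21 + 210 + 1330 + 5985 + 20349 + 54264 + 116280 = 198440.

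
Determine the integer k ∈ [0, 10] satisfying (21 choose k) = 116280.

C(21,k) increases on 0 ≤ k ≤ 10. C(21,6) = 54264 and C(21,7) = 116280, so k = 7.

7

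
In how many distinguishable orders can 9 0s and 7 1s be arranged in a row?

11440

Choose positions for the 0s: C(16,9) = 11440.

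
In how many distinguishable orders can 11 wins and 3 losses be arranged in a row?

Choose positions for the wins: C(14,11) = 364.

364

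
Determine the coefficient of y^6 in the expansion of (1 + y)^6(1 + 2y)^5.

3653

Coefficient of y^6 = Σ_{j} C(6,j)·1^j·C(5,6-j)·2^(6-j) for j from 1 to 6.
= 192 + 1200 + 1600 + 600 + 60 + 1 = 3653.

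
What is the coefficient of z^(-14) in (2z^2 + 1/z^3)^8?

112

General term: C(8,j)·(2z^2)^j·(1/z^3)^(8-j), with z-exponent 2j − 3(8−j) = 5j − 24.
Set 5j − 24 = -14: j = 2.
C(8,2) = 28; 2^2 = 4; 1^6 = 1.
Coefficient = 28 · 4 · 1 = 112.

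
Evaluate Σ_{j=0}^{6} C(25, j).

245506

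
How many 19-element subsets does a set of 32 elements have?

C(32,19) = C(32,13) by symmetry.
C(32,13) = (32·31·30·29·28·27·26·25·24·23·22·21·20) / 13! = 2163102632570880000 / 6227020800 = 347373600.

347373600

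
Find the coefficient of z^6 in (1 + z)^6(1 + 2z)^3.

377

Coefficient of z^6 = Σ_{j} C(6,j)·1^j·C(3,6-j)·2^(6-j) for j from 3 to 6.
= 160 + 180 + 36 + 1 = 377.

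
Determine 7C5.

21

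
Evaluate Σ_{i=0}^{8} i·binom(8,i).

1024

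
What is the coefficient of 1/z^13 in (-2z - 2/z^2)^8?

2048

General term: C(8,j)·(-2z)^j·(-2/z^2)^(8-j), with z-exponent 1j − 2(8−j) = 3j − 16.
Set 3j − 16 = -13: j = 1.
C(8,1) = 8; (-2)^1 = -2; (-2)^7 = -128.
Coefficient = 8 · (-2) · (-128) = 2048.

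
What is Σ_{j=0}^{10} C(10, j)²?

184756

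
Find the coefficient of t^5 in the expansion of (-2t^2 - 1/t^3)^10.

15360

General term: C(10,j)·(-2t^2)^j·(-1/t^3)^(10-j), with t-exponent 2j − 3(10−j) = 5j − 30.
Set 5j − 30 = 5: j = 7.
C(10,7) = 120; (-2)^7 = -128; (-1)^3 = -1.
Coefficient = 120 · (-128) · (-1) = 15360.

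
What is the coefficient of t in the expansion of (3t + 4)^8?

The general term is C(8,j)·(3t)^j·(4)^(8-j); the t^1 term has j = 1.
C(8,1) = 8.
Coefficient = C(8,1) · 3^1 · 4^7 = 8 · 3 · 16384 = 393216.

393216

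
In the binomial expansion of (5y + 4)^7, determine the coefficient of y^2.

The general term is C(7,j)·(5y)^j·(4)^(7-j); the y^2 term has j = 2.
C(7,2) = 21.
Coefficient = C(7,2) · 5^2 · 4^5 = 21 · 25 · 1024 = 537600.

537600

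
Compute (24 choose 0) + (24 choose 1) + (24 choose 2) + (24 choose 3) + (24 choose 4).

12951

1 + 24 + 276 + 2024 + 10626 = 12951.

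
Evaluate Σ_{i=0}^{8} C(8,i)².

12870

Σ C(8,i)² is the coefficient of x^8 in (1+x)^8(1+x)^8 = (1+x)^16, i.e. C(16,8) = 12870.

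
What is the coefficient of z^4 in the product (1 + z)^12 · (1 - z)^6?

Coefficient of z^4 = Σ_{j} C(12,j)·1^j·C(6,4-j)·(-1)^(4-j) for j from 0 to 4.
= 15 + (-240) + 990 + (-1320) + 495 = -60.

-60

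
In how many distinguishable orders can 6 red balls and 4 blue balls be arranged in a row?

Choose positions for the red balls: C(10,6) = 210.

210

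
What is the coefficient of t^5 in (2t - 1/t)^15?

General term: C(15,j)·(2t)^j·(-1/t)^(15-j), with t-exponent 1j − 1(15−j) = 2j − 15.
Set 2j − 15 = 5: j = 10.
C(15,10) = 3003; 2^10 = 1024; (-1)^5 = -1.
Coefficient = 3003 · 1024 · (-1) = -3075072.

-3075072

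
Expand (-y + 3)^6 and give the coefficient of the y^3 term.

-540

The general term is C(6,j)·(-y)^j·(3)^(6-j); the y^3 term has j = 3.
C(6,3) = 20.
Coefficient = C(6,3) · (-1)^3 · 3^3 = 20 · (-1) · 27 = -540.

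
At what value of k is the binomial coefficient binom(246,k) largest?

123

C(246,k) is maximized at k = 246/2 = 123.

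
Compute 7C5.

21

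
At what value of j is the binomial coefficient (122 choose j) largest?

C(122,j) is maximized at j = 122/2 = 61.

61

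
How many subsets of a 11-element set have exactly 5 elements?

Choose the 5 positions: C(11,5) = 462.

462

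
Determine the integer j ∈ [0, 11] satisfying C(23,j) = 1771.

3

C(23,j) increases on 0 ≤ j ≤ 11. C(23,2) = 253 and C(23,3) = 1771, so j = 3.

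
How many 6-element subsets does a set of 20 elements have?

38760

C(20,6) = (20·19·18·17·16·15) / 6! = 27907200 / 720 = 38760.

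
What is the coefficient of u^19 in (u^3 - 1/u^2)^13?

715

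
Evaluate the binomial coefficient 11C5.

462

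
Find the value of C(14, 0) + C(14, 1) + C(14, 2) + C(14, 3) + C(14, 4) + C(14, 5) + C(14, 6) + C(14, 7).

9908

1 + 14 + 91 + 364 + 1001 + 2002 + 3003 + 3432 = 9908.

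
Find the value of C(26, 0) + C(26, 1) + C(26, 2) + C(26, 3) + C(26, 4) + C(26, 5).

1 + 26 + 325 + 2600 + 14950 + 65780 = 83682.

83682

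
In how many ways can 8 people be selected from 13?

This is C(13,8) = 1287.

1287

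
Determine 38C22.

C(38,22) = C(38,16) by symmetry.
C(38,16) = (38·37·36·35·34·33·32·31·30·29·28·27·26·25·24·23) / 16! = 465322312113382563840000 / 20922789888000 = 22239974430.

22239974430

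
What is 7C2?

C(7,2) = (7·6) / 2! = 42 / 2 = 21.

21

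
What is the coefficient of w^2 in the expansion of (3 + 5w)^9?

1968300

The general term is C(9,j)·(3)^j·(5w)^(9-j); the w^2 term has j = 7.
C(9,7) = 36.
Coefficient = C(9,7) · 3^7 · 5^2 = 36 · 2187 · 25 = 1968300.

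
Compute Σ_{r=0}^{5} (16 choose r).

6885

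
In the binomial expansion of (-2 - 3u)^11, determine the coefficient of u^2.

-253440

The general term is C(11,j)·(-2)^j·(-3u)^(11-j); the u^2 term has j = 9.
C(11,9) = 55.
Coefficient = C(11,9) · (-2)^9 · (-3)^2 = 55 · (-512) · 9 = -253440.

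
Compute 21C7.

116280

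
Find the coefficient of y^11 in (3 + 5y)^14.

479882812500

The general term is C(14,j)·(3)^j·(5y)^(14-j); the y^11 term has j = 3.
C(14,3) = 364.
Coefficient = C(14,3) · 3^3 · 5^11 = 364 · 27 · 48828125 = 479882812500.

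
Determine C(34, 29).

278256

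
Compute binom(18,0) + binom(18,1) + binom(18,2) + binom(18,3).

1 + 18 + 153 + 816 = 988.

988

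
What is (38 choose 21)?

28781143380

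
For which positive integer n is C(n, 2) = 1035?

n(n−1)/2 = 1035 ⇒ n(n−1) = 2070. Since 46·45 = 2070, n = 46.

46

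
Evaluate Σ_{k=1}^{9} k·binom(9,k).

2304

Differentiating (1+x)^9 and setting x=1: Σ k·C(9,k) = 9·2^8 = 2304.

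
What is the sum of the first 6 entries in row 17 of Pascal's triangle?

9402

1 + 17 + 136 + 680 + 2380 + 6188 = 9402.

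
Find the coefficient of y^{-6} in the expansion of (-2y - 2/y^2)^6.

General term: C(6,j)·(-2y)^j·(-2/y^2)^(6-j), with y-exponent 1j − 2(6−j) = 3j − 12.
Set 3j − 12 = -6: j = 2.
C(6,2) = 15; (-2)^2 = 4; (-2)^4 = 16.
Coefficient = 15 · 4 · 16 = 960.

960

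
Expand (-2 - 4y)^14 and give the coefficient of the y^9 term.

16793993216

The general term is C(14,j)·(-2)^j·(-4y)^(14-j); the y^9 term has j = 5.
C(14,5) = 2002.
Coefficient = C(14,5) · (-2)^5 · (-4)^9 = 2002 · (-32) · (-262144) = 16793993216.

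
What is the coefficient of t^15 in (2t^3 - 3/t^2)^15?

1868106240

General term: C(15,j)·(2t^3)^j·(-3/t^2)^(15-j), with t-exponent 3j − 2(15−j) = 5j − 30.
Set 5j − 30 = 15: j = 9.
C(15,9) = 5005; 2^9 = 512; (-3)^6 = 729.
Coefficient = 5005 · 512 · 729 = 1868106240.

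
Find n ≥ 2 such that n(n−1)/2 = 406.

n(n−1)/2 = 406 ⇒ n(n−1) = 812. Since 29·28 = 812, n = 29.

29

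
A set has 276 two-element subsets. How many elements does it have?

24

n(n−1)/2 = 276 ⇒ n(n−1) = 552. Since 24·23 = 552, n = 24.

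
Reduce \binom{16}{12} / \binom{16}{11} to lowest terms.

5/12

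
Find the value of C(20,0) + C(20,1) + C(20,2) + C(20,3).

1 + 20 + 190 + 1140 = 1351.

1351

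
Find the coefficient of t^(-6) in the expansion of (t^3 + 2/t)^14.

General term: C(14,j)·(t^3)^j·(2/t)^(14-j), with t-exponent 3j − 1(14−j) = 4j − 14.
Set 4j − 14 = -6: j = 2.
C(14,2) = 91; 1^2 = 1; 2^12 = 4096.
Coefficient = 91 · 1 · 4096 = 372736.

372736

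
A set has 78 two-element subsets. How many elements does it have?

13

n(n−1)/2 = 78 ⇒ n(n−1) = 156. Since 13·12 = 156, n = 13.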